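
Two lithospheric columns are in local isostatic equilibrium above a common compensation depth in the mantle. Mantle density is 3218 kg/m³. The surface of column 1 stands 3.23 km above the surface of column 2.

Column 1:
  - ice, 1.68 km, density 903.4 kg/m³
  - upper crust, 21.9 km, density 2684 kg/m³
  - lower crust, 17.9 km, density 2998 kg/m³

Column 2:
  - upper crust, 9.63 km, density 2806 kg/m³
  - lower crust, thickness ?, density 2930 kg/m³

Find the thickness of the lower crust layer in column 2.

Take the compensation level at the base of the deeper column (depth z_c below the surface of column 1) and equate Σ ρ_i t_i down to z_c; mantle fills any gap and the z_c terms cancel.
Column 1: 1.68×903.4 + 21.9×2684 + 17.9×2998 + (z_c − 41.48)×3218
Column 2: 3.23×0 + 9.63×2806 + x×2930 + (z_c − 3.23 − 9.63 − x)×3218
The z_c×3218 term appears on both sides and cancels. Collect the known terms of each column as K = Σ(ρt)_known − 3218 × (depth of known layers): K_1 = 113961.512 − 3218×41.48 = −19521.128; K_2 = 27021.78 − 3218×(3.23 + 9.63) = −14361.7.
Balance: K_1 = K_2 − x×(3218 − 2930), so x = (K_2 − K_1)/(3218 − 2930) = 5159.43/288 = 17.9 km.

17.9 km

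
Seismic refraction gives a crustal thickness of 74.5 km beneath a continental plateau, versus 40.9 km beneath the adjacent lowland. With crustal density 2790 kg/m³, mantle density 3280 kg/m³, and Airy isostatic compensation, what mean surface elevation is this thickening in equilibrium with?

Excess crust Δ = 74.5 km − 40.9 km = 33.6 km, split between elevation h and root r with h + r = Δ.
Airy balance ρ_c h = (ρ_m − ρ_c) r gives r = h ρ_c/(ρ_m − ρ_c), so h (1 + ρ_c/(ρ_m − ρ_c)) = Δ, i.e. h = Δ (ρ_m − ρ_c)/ρ_m.
h = 33.6 km × 490/3280 = 5.02 km.

5.02 km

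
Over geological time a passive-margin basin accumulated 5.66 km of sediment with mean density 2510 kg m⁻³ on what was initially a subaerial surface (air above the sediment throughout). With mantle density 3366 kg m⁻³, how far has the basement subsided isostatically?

Subaerial load: s = t ρ_sed / ρ_m = 5.66 km × 2510/3366 = 4.22 km.

4.22 km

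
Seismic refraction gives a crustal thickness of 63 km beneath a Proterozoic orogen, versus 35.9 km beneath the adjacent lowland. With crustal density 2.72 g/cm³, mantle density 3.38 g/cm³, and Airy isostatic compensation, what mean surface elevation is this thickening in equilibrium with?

5.29 km

Excess crust Δ = 63 km − 35.9 km = 27.1 km, split between elevation h and root r with h + r = Δ.
Airy balance ρ_c h = (ρ_m − ρ_c) r gives r = h ρ_c/(ρ_m − ρ_c), so h (1 + ρ_c/(ρ_m − ρ_c)) = Δ, i.e. h = Δ (ρ_m − ρ_c)/ρ_m.
h = 27.1 km × 0.66/3.38 = 5.29 km.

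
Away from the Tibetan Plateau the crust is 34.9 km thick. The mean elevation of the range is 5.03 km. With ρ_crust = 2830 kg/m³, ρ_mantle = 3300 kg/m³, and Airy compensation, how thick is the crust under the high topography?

70.2 km

Root depth r = h ρ_c / (ρ_m − ρ_c) = 5.03 km × 2830 / 470 = 30.29 km.
Total thickness = T + h + r = 34.9 km + 5.03 km + 30.29 km = 70.2 km.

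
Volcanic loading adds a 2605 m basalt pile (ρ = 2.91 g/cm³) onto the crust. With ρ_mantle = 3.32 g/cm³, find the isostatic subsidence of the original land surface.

2280 m

Subaerial loading: s = t ρ_load / ρ_m.
s = 2605 m × 2.91/3.32 = 2280 m.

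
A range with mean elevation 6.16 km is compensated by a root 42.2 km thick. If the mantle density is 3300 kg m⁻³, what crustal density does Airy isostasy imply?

ρ_c h = (ρ_m − ρ_c) r → ρ_c (h + r) = ρ_m r → ρ_c = ρ_m r / (h + r).
ρ_c = 3300 × 42.2 km / (6.16 km + 42.2 km) = 2880 kg m⁻³.

2880 kg m⁻³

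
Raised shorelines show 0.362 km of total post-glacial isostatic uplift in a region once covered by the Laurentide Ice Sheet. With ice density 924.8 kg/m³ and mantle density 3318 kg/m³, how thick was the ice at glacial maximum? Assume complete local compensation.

u = t ρ_ice/ρ_m → t = u ρ_m/ρ_ice = 0.362 km × 3318/924.8 = 1.3 km.

1.3 km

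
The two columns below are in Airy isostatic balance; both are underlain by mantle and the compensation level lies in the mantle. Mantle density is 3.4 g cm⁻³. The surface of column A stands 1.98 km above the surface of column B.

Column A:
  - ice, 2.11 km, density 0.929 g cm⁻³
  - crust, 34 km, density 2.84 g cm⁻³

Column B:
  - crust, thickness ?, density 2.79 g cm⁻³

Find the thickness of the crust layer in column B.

Take the compensation level at the base of the deeper column (depth z_c below the surface of column A) and equate Σ ρ_i t_i down to z_c; mantle fills any gap and the z_c terms cancel.
Column A: 2.11×0.929 + 34×2.84 + (z_c − 36.11)×3.4
Column B: 1.98×0 + x×2.79 + (z_c − 1.98 − 0 − x)×3.4
The z_c×3.4 term appears on both sides and cancels. Collect the known terms of each column as K = Σ(ρt)_known − 3.4 × (depth of known layers): K_A = 98.52019 − 3.4×36.11 = −24.25381; K_B = 0 − 3.4×(1.98 + 0) = −6.732.
Balance: K_A = K_B − x×(3.4 − 2.79), so x = (K_B − K_A)/(3.4 − 2.79) = 17.5218/0.61 = 28.7 km.

28.7 km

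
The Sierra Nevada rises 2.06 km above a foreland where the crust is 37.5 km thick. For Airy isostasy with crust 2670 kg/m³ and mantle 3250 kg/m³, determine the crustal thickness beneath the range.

Root depth r = h ρ_c / (ρ_m − ρ_c) = 2.06 km × 2670 / 580 = 9.483 km.
Total thickness = T + h + r = 37.5 km + 2.06 km + 9.483 km = 49 km.

49 km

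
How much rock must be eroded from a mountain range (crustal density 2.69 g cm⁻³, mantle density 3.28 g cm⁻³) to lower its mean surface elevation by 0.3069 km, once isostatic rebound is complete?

Net drop Δ = e − u = e − e ρ_c/ρ_m = e (ρ_m − ρ_c)/ρ_m.
e = Δ ρ_m/(ρ_m − ρ_c) = 0.3069 km × 3.28/0.59 = 1.71 km.

1.71 km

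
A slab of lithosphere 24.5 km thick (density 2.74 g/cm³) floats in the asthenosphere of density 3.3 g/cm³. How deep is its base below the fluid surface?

Draft d = t ρ_obj/ρ_fluid = 24.5 km × 2.74/3.3 = 20.3 km.

20.3 km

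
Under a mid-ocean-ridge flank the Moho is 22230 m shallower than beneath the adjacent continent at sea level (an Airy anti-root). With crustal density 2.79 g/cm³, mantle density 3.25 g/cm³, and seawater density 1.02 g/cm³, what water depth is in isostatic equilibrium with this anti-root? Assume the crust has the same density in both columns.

5780 m

Replacing a thickness d of crust by seawater at the top must be balanced by replacing crust with mantle at the base: d (ρ_c − ρ_w) = a (ρ_m − ρ_c).
d = a (ρ_m − ρ_c)/(ρ_c − ρ_w) = 22230 m × 0.46/1.77 = 5780 m.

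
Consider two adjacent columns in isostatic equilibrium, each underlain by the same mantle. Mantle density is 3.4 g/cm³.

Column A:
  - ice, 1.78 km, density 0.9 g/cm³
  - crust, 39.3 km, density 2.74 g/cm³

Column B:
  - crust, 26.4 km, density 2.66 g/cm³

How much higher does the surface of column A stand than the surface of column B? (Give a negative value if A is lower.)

3.19 km

For any compensation level in the mantle, the mantle terms cancel and isostasy reduces to e = (Σt_A − Σt_B) − (Σ(ρt)_A − Σ(ρt)_B) / ρ_m.
Σt_A = 41.08 km; Σt_B = 26.4 km; Σ(ρt)_A = 109.284; Σ(ρt)_B = 70.224 (in km·g/cm³).
e = (41.08 − 26.4) − (109.284 − 70.224) / 3.4 = 3.19 km.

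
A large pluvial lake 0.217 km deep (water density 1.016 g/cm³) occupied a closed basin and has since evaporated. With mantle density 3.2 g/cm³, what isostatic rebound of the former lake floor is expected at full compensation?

u = d ρ_w/ρ_m = 0.217 km × 1.016/3.2 = 0.0689 km.

0.0689 km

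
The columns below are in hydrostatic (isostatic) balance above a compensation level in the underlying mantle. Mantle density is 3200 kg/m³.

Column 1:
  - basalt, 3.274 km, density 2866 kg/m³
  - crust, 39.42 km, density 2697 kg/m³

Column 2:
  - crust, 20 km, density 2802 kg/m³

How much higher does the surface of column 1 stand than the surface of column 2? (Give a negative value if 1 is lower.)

For any compensation level in the mantle, the mantle terms cancel and isostasy reduces to e = (Σt_1 − Σt_2) − (Σ(ρt)_1 − Σ(ρt)_2) / ρ_m.
Σt_1 = 42.694 km; Σt_2 = 20 km; Σ(ρt)_1 = 115699.024; Σ(ρt)_2 = 56040 (in km·kg/m³).
e = (42.694 − 20) − (115699.024 − 56040) / 3200 = 4.05 km.

4.05 km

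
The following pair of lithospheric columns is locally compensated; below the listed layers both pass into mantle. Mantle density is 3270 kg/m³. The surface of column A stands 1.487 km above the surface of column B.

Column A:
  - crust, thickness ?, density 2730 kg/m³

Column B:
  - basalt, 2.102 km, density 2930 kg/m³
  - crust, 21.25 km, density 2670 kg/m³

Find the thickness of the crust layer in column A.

33.9 km

Take the compensation level at the base of the deeper column (depth z_c below the surface of column A) and equate Σ ρ_i t_i down to z_c; mantle fills any gap and the z_c terms cancel.
Column A: x×2730 + (z_c − 0 − x)×3270
Column B: 1.487×0 + 2.102×2930 + 21.25×2670 + (z_c − 1.487 − 23.352)×3270
The z_c×3270 term appears on both sides and cancels. Collect the known terms of each column as K = Σ(ρt)_known − 3270 × (depth of known layers): K_A = 0 − 3270×0 = 0; K_B = 62896.36 − 3270×(1.487 + 23.352) = −18327.17.
Balance: K_A − x×(3270 − 2730) = K_B, so x = (K_A − K_B)/(3270 − 2730) = 18327.2/540 = 33.9 km.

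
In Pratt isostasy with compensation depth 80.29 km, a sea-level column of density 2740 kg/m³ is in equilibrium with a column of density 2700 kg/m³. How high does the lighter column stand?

ρ_ref D = ρ (D + h) → h = D (ρ_ref − ρ)/ρ.
h = 80.29 km × (2740 − 2700)/2700 = 1.19 km.

1.19 km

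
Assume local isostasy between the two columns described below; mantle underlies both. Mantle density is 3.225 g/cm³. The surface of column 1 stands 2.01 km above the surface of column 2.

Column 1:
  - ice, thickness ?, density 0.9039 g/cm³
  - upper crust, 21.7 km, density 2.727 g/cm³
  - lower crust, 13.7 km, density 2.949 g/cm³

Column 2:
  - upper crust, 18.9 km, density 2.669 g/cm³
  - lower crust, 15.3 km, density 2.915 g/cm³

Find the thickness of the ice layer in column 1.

3.08 km

Take the compensation level at the base of the deeper column (depth z_c below the surface of column 1) and equate Σ ρ_i t_i down to z_c; mantle fills any gap and the z_c terms cancel.
Column 1: x×0.9039 + 21.7×2.727 + 13.7×2.949 + (z_c − 35.4 − x)×3.225
Column 2: 2.01×0 + 18.9×2.669 + 15.3×2.915 + (z_c − 2.01 − 34.2)×3.225
The z_c×3.225 term appears on both sides and cancels. Collect the known terms of each column as K = Σ(ρt)_known − 3.225 × (depth of known layers): K_1 = 99.5772 − 3.225×35.4 = −14.5878; K_2 = 95.0436 − 3.225×(2.01 + 34.2) = −21.73365.
Balance: K_1 − x×(3.225 − 0.9039) = K_2, so x = (K_1 − K_2)/(3.225 − 0.9039) = 7.14585/2.3211 = 3.08 km.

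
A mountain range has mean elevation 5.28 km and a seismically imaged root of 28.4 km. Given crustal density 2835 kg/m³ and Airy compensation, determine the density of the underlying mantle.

Airy balance: ρ_c h = (ρ_m − ρ_c) r → ρ_m = ρ_c (1 + h/r).
ρ_m = 2835 × (1 + 5.28 km/28.4 km) = 3360 kg/m³.

3360 kg/m³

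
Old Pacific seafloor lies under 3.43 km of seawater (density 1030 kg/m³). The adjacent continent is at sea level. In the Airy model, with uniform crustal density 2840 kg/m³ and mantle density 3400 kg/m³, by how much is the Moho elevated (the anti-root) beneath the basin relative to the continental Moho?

By Archimedes' principle applied to the lithosphere: replacing crust with seawater at the top is compensated by replacing crust with mantle at the base: d (ρ_c − ρ_w) = a (ρ_m − ρ_c).
a = d (ρ_c − ρ_w)/(ρ_m − ρ_c) = 3.43 km × 1810/560 = 11.1 km.

11.1 km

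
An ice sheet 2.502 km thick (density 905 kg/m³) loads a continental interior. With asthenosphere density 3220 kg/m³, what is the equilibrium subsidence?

0.703 km

For local isostatic compensation: the ice load ρ_ice t is balanced by mantle displaced below, ρ_m s.
s = t ρ_ice / ρ_m = 2.502 km × 905/3220 = 0.703 km.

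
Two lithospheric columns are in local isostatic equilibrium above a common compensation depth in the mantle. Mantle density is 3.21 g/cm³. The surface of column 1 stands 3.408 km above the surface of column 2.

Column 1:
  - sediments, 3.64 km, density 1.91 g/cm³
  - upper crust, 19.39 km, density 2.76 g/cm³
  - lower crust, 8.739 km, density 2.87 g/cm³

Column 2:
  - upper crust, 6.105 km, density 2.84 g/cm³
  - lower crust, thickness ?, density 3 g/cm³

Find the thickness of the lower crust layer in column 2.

Take the compensation level at the base of the deeper column (depth z_c below the surface of column 1) and equate Σ ρ_i t_i down to z_c; mantle fills any gap and the z_c terms cancel.
Column 1: 3.64×1.91 + 19.39×2.76 + 8.739×2.87 + (z_c − 31.769)×3.21
Column 2: 3.408×0 + 6.105×2.84 + x×3 + (z_c − 3.408 − 6.105 − x)×3.21
The z_c×3.21 term appears on both sides and cancels. Collect the known terms of each column as K = Σ(ρt)_known − 3.21 × (depth of known layers): K_1 = 85.54973 − 3.21×31.769 = −16.42876; K_2 = 17.3382 − 3.21×(3.408 + 6.105) = −13.19853.
Balance: K_1 = K_2 − x×(3.21 − 3), so x = (K_2 − K_1)/(3.21 − 3) = 3.23023/0.21 = 15.4 km.

15.4 km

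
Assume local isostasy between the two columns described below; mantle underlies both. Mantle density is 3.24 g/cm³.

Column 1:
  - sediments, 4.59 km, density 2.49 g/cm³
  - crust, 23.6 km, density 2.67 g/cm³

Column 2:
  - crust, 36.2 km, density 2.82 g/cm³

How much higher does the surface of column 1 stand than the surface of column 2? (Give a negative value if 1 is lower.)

0.522 km

For any compensation level in the mantle, the mantle terms cancel and isostasy reduces to e = (Σt_1 − Σt_2) − (Σ(ρt)_1 − Σ(ρt)_2) / ρ_m.
Σt_1 = 28.19 km; Σt_2 = 36.2 km; Σ(ρt)_1 = 74.4411; Σ(ρt)_2 = 102.084 (in km·g/cm³).
e = (28.19 − 36.2) − (74.4411 − 102.084) / 3.24 = 0.522 km.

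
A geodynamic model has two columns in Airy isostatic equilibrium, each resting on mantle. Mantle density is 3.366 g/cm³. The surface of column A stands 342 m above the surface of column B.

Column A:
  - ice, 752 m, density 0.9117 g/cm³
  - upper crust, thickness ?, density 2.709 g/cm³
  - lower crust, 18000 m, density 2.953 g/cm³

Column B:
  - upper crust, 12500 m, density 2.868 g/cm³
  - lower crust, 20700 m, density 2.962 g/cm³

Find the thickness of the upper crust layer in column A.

9830 m

Take the compensation level at the base of the deeper column (depth z_c below the surface of column A) and equate Σ ρ_i t_i down to z_c; mantle fills any gap and the z_c terms cancel.
Column A: 752×0.9117 + x×2.709 + 18000×2.953 + (z_c − 18752 − x)×3.366
Column B: 342×0 + 12500×2.868 + 20700×2.962 + (z_c − 342 − 33200)×3.366
The z_c×3.366 term appears on both sides and cancels. Collect the known terms of each column as K = Σ(ρt)_known − 3.366 × (depth of known layers): K_A = 53839.5984 − 3.366×18752 = −9279.6336; K_B = 97163.4 − 3.366×(342 + 33200) = −15738.972.
Balance: K_A − x×(3.366 − 2.709) = K_B, so x = (K_A − K_B)/(3.366 − 2.709) = 6459.34/0.657 = 9830 m.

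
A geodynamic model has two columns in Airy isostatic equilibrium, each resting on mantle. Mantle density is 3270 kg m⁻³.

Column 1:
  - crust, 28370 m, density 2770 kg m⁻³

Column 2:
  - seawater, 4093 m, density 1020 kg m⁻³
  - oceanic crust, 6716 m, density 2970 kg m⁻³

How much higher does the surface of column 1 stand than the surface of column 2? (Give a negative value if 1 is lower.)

For any compensation level in the mantle, the mantle terms cancel and isostasy reduces to e = (Σt_1 − Σt_2) − (Σ(ρt)_1 − Σ(ρt)_2) / ρ_m.
Σt_1 = 28370 m; Σt_2 = 10809 m; Σ(ρt)_1 = 78584900; Σ(ρt)_2 = 24121380 (in m·kg m⁻³).
e = (28370 − 10809) − (78584900 − 24121380) / 3270 = 905 m.

905 m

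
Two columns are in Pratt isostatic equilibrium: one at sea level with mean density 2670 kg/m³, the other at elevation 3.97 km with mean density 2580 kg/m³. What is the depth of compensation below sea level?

ρ_ref D = ρ (D + h) → D (ρ_ref − ρ) = ρ h.
D = ρ h/(ρ_ref − ρ) = 2580 × 3.97 km/(2670 − 2580) = 114 km.

114 km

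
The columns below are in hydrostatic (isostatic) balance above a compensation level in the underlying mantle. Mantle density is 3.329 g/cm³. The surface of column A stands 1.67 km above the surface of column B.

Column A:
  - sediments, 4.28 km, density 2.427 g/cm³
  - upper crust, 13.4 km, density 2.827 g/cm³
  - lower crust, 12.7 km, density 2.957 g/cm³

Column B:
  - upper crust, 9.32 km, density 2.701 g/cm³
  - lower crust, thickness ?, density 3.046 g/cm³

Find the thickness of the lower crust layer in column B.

Take the compensation level at the base of the deeper column (depth z_c below the surface of column A) and equate Σ ρ_i t_i down to z_c; mantle fills any gap and the z_c terms cancel.
Column A: 4.28×2.427 + 13.4×2.827 + 12.7×2.957 + (z_c − 30.38)×3.329
Column B: 1.67×0 + 9.32×2.701 + x×3.046 + (z_c − 1.67 − 9.32 − x)×3.329
The z_c×3.329 term appears on both sides and cancels. Collect the known terms of each column as K = Σ(ρt)_known − 3.329 × (depth of known layers): K_A = 85.82326 − 3.329×30.38 = −15.31176; K_B = 25.17332 − 3.329×(1.67 + 9.32) = −11.41239.
Balance: K_A = K_B − x×(3.329 − 3.046), so x = (K_B − K_A)/(3.329 − 3.046) = 3.89937/0.283 = 13.8 km.

13.8 km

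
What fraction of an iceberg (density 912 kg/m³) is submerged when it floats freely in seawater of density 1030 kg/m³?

0.885

Submerged fraction = ρ_obj/ρ_fluid = 912/1030 = 0.885.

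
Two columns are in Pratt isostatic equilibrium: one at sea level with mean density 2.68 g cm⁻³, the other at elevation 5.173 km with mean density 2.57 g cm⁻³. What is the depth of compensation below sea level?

121 km

ρ_ref D = ρ (D + h) → D (ρ_ref − ρ) = ρ h.
D = ρ h/(ρ_ref − ρ) = 2.57 × 5.173 km/(2.68 − 2.57) = 121 km.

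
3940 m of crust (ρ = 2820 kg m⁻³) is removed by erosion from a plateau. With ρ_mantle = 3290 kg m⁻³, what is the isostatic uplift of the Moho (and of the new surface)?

Unloading: uplift u = e ρ_c/ρ_m = 3940 m × 2820/3290 = 3380 m.

3380 m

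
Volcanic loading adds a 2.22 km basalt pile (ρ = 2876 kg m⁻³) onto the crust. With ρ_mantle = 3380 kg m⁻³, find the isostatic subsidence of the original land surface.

Subaerial loading: s = t ρ_load / ρ_m.
s = 2.22 km × 2876/3380 = 1.89 km.

1.89 km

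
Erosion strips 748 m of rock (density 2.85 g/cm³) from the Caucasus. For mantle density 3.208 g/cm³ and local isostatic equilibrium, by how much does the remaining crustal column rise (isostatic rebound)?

Unloading: uplift u = e ρ_c/ρ_m = 748 m × 2.85/3.208 = 665 m.

665 m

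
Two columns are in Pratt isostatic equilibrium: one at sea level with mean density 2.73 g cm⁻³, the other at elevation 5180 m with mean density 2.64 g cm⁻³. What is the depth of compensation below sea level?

ρ_ref D = ρ (D + h) → D (ρ_ref − ρ) = ρ h.
D = ρ h/(ρ_ref − ρ) = 2.64 × 5180 m/(2.73 − 2.64) = 152000 m.

152000 m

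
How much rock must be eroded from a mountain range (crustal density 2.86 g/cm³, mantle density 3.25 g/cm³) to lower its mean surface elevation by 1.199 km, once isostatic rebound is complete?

9.99 km

Net drop Δ = e − u = e − e ρ_c/ρ_m = e (ρ_m − ρ_c)/ρ_m.
e = Δ ρ_m/(ρ_m − ρ_c) = 1.199 km × 3.25/0.39 = 9.99 km.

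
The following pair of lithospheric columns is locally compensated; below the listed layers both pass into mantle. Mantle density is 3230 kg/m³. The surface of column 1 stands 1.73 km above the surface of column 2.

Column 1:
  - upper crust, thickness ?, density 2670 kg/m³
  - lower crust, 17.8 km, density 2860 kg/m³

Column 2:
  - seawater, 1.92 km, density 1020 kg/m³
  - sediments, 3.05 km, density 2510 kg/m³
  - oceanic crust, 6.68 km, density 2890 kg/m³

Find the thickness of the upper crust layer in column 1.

Take the compensation level at the base of the deeper column (depth z_c below the surface of column 1) and equate Σ ρ_i t_i down to z_c; mantle fills any gap and the z_c terms cancel.
Column 1: x×2670 + 17.8×2860 + (z_c − 17.8 − x)×3230
Column 2: 1.73×0 + 1.92×1020 + 3.05×2510 + 6.68×2890 + (z_c − 1.73 − 11.65)×3230
The z_c×3230 term appears on both sides and cancels. Collect the known terms of each column as K = Σ(ρt)_known − 3230 × (depth of known layers): K_1 = 50908 − 3230×17.8 = −6586; K_2 = 28919.1 − 3230×(1.73 + 11.65) = −14298.3.
Balance: K_1 − x×(3230 − 2670) = K_2, so x = (K_1 − K_2)/(3230 − 2670) = 7712.3/560 = 13.8 km.

13.8 km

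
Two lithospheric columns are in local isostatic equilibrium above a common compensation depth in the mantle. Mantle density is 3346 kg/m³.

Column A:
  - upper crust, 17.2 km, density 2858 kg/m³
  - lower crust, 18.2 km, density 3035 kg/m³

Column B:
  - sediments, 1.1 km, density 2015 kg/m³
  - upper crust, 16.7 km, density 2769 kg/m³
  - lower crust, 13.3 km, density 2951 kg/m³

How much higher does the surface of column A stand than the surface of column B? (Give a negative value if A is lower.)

For any compensation level in the mantle, the mantle terms cancel and isostasy reduces to e = (Σt_A − Σt_B) − (Σ(ρt)_A − Σ(ρt)_B) / ρ_m.
Σt_A = 35.4 km; Σt_B = 31.1 km; Σ(ρt)_A = 104394.6; Σ(ρt)_B = 87707.1 (in km·kg/m³).
e = (35.4 − 31.1) − (104394.6 − 87707.1) / 3346 = −0.687 km.

−0.687 km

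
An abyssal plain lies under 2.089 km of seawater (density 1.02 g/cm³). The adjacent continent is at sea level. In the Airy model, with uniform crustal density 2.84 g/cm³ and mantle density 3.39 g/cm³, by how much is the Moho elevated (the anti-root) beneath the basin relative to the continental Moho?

Equating mass per unit area of the two columns: replacing crust with seawater at the top is compensated by replacing crust with mantle at the base: d (ρ_c − ρ_w) = a (ρ_m − ρ_c).
a = d (ρ_c − ρ_w)/(ρ_m − ρ_c) = 2.089 km × 1.82/0.55 = 6.91 km.

6.91 km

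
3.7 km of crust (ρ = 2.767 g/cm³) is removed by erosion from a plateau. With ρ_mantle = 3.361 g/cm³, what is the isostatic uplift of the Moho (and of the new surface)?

3.05 km

Unloading: uplift u = e ρ_c/ρ_m = 3.7 km × 2.767/3.361 = 3.05 km.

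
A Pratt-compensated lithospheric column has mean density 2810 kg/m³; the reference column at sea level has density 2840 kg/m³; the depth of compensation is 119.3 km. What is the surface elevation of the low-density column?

ρ_ref D = ρ (D + h) → h = D (ρ_ref − ρ)/ρ.
h = 119.3 km × (2840 − 2810)/2810 = 1.27 km.

1.27 km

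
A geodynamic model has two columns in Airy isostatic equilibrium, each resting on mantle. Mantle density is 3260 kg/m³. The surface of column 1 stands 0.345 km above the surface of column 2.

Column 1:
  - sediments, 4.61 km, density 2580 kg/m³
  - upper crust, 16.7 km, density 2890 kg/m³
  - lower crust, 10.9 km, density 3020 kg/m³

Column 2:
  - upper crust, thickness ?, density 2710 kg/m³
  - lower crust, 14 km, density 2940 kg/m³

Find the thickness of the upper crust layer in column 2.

Take the compensation level at the base of the deeper column (depth z_c below the surface of column 1) and equate Σ ρ_i t_i down to z_c; mantle fills any gap and the z_c terms cancel.
Column 1: 4.61×2580 + 16.7×2890 + 10.9×3020 + (z_c − 32.21)×3260
Column 2: 0.345×0 + x×2710 + 14×2940 + (z_c − 0.345 − 14 − x)×3260
The z_c×3260 term appears on both sides and cancels. Collect the known terms of each column as K = Σ(ρt)_known − 3260 × (depth of known layers): K_1 = 93074.8 − 3260×32.21 = −11929.8; K_2 = 41160 − 3260×(0.345 + 14) = −5604.7.
Balance: K_1 = K_2 − x×(3260 − 2710), so x = (K_2 − K_1)/(3260 − 2710) = 6325.1/550 = 11.5 km.

11.5 km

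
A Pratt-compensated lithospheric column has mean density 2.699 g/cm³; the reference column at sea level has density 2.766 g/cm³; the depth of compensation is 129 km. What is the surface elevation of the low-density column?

ρ_ref D = ρ (D + h) → h = D (ρ_ref − ρ)/ρ.
h = 129 km × (2.766 − 2.699)/2.699 = 3.2 km.

3.2 km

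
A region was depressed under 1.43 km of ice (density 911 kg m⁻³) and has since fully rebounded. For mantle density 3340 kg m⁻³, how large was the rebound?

0.39 km

Removing the load lets mantle flow back in; uplift u satisfies ρ_ice t = ρ_m u.
u = t ρ_ice/ρ_m = 1.43 km × 911/3340 = 0.39 km.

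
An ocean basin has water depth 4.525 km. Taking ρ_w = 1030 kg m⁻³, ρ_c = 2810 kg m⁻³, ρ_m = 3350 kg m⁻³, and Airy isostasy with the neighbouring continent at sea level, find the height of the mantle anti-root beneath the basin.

14.9 km

For local isostatic compensation: replacing crust with seawater at the top is compensated by replacing crust with mantle at the base: d (ρ_c − ρ_w) = a (ρ_m − ρ_c).
a = d (ρ_c − ρ_w)/(ρ_m − ρ_c) = 4.525 km × 1780/540 = 14.9 km.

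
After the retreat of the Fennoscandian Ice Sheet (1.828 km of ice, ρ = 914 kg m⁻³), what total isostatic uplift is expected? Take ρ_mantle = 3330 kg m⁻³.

0.502 km

Removing the load lets mantle flow back in; uplift u satisfies ρ_ice t = ρ_m u.
u = t ρ_ice/ρ_m = 1.828 km × 914/3330 = 0.502 km.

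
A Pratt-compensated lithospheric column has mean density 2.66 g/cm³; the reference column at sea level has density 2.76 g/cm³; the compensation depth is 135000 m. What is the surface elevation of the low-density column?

ρ_ref D = ρ (D + h) → h = D (ρ_ref − ρ)/ρ.
h = 135000 m × (2.76 − 2.66)/2.66 = 5080 m.

5080 m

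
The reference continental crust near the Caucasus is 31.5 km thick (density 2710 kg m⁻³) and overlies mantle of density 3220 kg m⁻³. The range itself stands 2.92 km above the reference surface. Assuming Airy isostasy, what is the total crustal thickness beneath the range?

49.9 km

Root depth r = h ρ_c / (ρ_m − ρ_c) = 2.92 km × 2710 / 510 = 15.52 km.
Total thickness = T + h + r = 31.5 km + 2.92 km + 15.52 km = 49.9 km.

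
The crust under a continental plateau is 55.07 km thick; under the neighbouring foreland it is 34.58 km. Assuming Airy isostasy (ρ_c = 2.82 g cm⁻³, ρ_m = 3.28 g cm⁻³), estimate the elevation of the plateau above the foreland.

Excess crust Δ = 55.07 km − 34.58 km = 20.49 km, split between elevation h and root r with h + r = Δ.
Airy balance ρ_c h = (ρ_m − ρ_c) r gives r = h ρ_c/(ρ_m − ρ_c), so h (1 + ρ_c/(ρ_m − ρ_c)) = Δ, i.e. h = Δ (ρ_m − ρ_c)/ρ_m.
h = 20.49 km × 0.46/3.28 = 2.87 km.

2.87 km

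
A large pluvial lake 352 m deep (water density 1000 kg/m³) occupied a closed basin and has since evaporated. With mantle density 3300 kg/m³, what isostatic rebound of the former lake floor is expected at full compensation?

107 m

u = d ρ_w/ρ_m = 352 m × 1000/3300 = 107 m.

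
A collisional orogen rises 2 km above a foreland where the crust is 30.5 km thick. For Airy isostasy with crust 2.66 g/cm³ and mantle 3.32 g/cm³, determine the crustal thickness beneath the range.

Root depth r = h ρ_c / (ρ_m − ρ_c) = 2 km × 2.66 / 0.66 = 8.061 km.
Total thickness = T + h + r = 30.5 km + 2 km + 8.061 km = 40.6 km.

40.6 km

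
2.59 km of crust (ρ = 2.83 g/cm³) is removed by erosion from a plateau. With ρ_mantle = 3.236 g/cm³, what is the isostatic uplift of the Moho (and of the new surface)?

Unloading: uplift u = e ρ_c/ρ_m = 2.59 km × 2.83/3.236 = 2.27 km.

2.27 km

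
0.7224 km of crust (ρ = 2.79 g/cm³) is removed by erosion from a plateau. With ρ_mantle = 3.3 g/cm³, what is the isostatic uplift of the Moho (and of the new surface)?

0.611 km

Unloading: uplift u = e ρ_c/ρ_m = 0.7224 km × 2.79/3.3 = 0.611 km.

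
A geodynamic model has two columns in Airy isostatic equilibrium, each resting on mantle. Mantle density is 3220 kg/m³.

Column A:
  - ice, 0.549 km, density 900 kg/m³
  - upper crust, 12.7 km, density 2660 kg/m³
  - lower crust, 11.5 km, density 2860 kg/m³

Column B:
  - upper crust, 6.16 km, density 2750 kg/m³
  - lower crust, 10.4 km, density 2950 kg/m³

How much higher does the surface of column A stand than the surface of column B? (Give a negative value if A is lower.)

For any compensation level in the mantle, the mantle terms cancel and isostasy reduces to e = (Σt_A − Σt_B) − (Σ(ρt)_A − Σ(ρt)_B) / ρ_m.
Σt_A = 24.749 km; Σt_B = 16.56 km; Σ(ρt)_A = 67166.1; Σ(ρt)_B = 47620 (in km·kg/m³).
e = (24.749 − 16.56) − (67166.1 − 47620) / 3220 = 2.12 km.

2.12 km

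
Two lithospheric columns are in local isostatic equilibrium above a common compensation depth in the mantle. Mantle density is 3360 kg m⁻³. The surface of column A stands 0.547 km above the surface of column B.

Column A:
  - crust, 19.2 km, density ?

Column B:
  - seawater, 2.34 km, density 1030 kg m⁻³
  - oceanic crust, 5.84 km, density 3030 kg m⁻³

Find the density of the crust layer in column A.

Take the compensation level at the base of the deeper column (depth z_c below the surface of column A) and equate Σ ρ_i t_i down to z_c; mantle fills any gap and the z_c terms cancel.
Column A: 19.2×ρ + (z_c − 19.2)×3360
Column B: 0.547×0 + 2.34×1030 + 5.84×3030 + (z_c − 0.547 − 8.18)×3360
The z_c×3360 term appears on both sides and cancels. Collect the known terms of each column as K = Σ(ρt)_known − 3360 × (depth of known layers): K_A = 0 − 3360×19.2 = −64512; K_B = 20105.4 − 3360×(0.547 + 8.18) = −9217.32.
Balance: K_A + 19.2×ρ = K_B, so ρ = (K_B − K_A)/19.2 = 55294.7/19.2 = 2880 kg m⁻³.

2880 kg m⁻³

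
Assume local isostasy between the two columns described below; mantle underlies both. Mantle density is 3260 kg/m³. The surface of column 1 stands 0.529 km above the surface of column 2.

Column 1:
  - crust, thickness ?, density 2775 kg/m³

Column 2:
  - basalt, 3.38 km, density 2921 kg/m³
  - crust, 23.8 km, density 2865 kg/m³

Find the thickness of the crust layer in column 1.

25.3 km

Take the compensation level at the base of the deeper column (depth z_c below the surface of column 1) and equate Σ ρ_i t_i down to z_c; mantle fills any gap and the z_c terms cancel.
Column 1: x×2775 + (z_c − 0 − x)×3260
Column 2: 0.529×0 + 3.38×2921 + 23.8×2865 + (z_c − 0.529 − 27.18)×3260
The z_c×3260 term appears on both sides and cancels. Collect the known terms of each column as K = Σ(ρt)_known − 3260 × (depth of known layers): K_1 = 0 − 3260×0 = 0; K_2 = 78059.98 − 3260×(0.529 + 27.18) = −12271.36.
Balance: K_1 − x×(3260 − 2775) = K_2, so x = (K_1 − K_2)/(3260 − 2775) = 12271.4/485 = 25.3 km.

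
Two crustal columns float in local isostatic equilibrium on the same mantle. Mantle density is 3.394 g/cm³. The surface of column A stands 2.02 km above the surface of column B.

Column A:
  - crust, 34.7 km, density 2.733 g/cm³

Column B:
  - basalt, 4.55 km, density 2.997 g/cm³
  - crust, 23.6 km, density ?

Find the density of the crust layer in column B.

2.79 g/cm³

Take the compensation level at the base of the deeper column (depth z_c below the surface of column A) and equate Σ ρ_i t_i down to z_c; mantle fills any gap and the z_c terms cancel.
Column A: 34.7×2.733 + (z_c − 34.7)×3.394
Column B: 2.02×0 + 4.55×2.997 + 23.6×ρ + (z_c − 2.02 − 28.15)×3.394
The z_c×3.394 term appears on both sides and cancels. Collect the known terms of each column as K = Σ(ρt)_known − 3.394 × (depth of known layers): K_A = 94.8351 − 3.394×34.7 = −22.9367; K_B = 13.63635 − 3.394×(2.02 + 28.15) = −88.76063.
Balance: K_A = K_B + 23.6×ρ, so ρ = (K_A − K_B)/23.6 = 65.8239/23.6 = 2.79 g/cm³.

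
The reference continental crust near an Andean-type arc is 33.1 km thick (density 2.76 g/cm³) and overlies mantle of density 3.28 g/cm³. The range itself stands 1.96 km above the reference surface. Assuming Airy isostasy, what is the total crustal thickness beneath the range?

45.5 km

Root depth r = h ρ_c / (ρ_m − ρ_c) = 1.96 km × 2.76 / 0.52 = 10.4 km.
Total thickness = T + h + r = 33.1 km + 1.96 km + 10.4 km = 45.5 km.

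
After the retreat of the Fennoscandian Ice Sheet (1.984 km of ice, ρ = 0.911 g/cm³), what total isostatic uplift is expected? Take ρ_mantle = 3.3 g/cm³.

Removing the load lets mantle flow back in; uplift u satisfies ρ_ice t = ρ_m u.
u = t ρ_ice/ρ_m = 1.984 km × 0.911/3.3 = 0.548 km.

0.548 km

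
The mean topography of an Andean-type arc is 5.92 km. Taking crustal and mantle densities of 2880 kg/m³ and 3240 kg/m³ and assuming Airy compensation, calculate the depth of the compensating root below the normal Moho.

For local isostatic compensation: the weight of the topography is balanced by the buoyancy of the root, ρ_c h = (ρ_m − ρ_c) r.
r = h · ρ_c / (ρ_m − ρ_c) = 5.92 km × 2880 / (3240 − 2880) = 47.4 km.

47.4 km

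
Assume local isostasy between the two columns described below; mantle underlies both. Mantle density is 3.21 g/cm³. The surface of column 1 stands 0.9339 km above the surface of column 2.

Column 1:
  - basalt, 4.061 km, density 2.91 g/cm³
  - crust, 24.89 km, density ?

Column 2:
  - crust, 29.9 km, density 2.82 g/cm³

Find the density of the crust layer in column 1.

Take the compensation level at the base of the deeper column (depth z_c below the surface of column 1) and equate Σ ρ_i t_i down to z_c; mantle fills any gap and the z_c terms cancel.
Column 1: 4.061×2.91 + 24.89×ρ + (z_c − 28.951)×3.21
Column 2: 0.9339×0 + 29.9×2.82 + (z_c − 0.9339 − 29.9)×3.21
The z_c×3.21 term appears on both sides and cancels. Collect the known terms of each column as K = Σ(ρt)_known − 3.21 × (depth of known layers): K_1 = 11.81751 − 3.21×28.951 = −81.1152; K_2 = 84.318 − 3.21×(0.9339 + 29.9) = −14.658819.
Balance: K_1 + 24.89×ρ = K_2, so ρ = (K_2 − K_1)/24.89 = 66.4564/24.89 = 2.67 g/cm³.

2.67 g/cm³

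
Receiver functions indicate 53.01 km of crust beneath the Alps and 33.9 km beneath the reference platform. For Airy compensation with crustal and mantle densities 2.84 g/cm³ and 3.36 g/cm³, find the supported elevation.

Excess crust Δ = 53.01 km − 33.9 km = 19.11 km, split between elevation h and root r with h + r = Δ.
Airy balance ρ_c h = (ρ_m − ρ_c) r gives r = h ρ_c/(ρ_m − ρ_c), so h (1 + ρ_c/(ρ_m − ρ_c)) = Δ, i.e. h = Δ (ρ_m − ρ_c)/ρ_m.
h = 19.11 km × 0.52/3.36 = 2.96 km.

2.96 km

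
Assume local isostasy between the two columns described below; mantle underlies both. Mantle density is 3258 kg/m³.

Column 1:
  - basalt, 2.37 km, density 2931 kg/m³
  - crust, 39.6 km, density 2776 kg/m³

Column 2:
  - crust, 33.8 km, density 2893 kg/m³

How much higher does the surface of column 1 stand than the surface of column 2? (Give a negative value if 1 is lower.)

2.31 km

For any compensation level in the mantle, the mantle terms cancel and isostasy reduces to e = (Σt_1 − Σt_2) − (Σ(ρt)_1 − Σ(ρt)_2) / ρ_m.
Σt_1 = 41.97 km; Σt_2 = 33.8 km; Σ(ρt)_1 = 116876.07; Σ(ρt)_2 = 97783.4 (in km·kg/m³).
e = (41.97 − 33.8) − (116876.07 − 97783.4) / 3258 = 2.31 km.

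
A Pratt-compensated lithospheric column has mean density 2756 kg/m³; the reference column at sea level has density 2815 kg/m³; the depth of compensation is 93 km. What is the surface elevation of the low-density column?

1.99 km

ρ_ref D = ρ (D + h) → h = D (ρ_ref − ρ)/ρ.
h = 93 km × (2815 − 2756)/2756 = 1.99 km.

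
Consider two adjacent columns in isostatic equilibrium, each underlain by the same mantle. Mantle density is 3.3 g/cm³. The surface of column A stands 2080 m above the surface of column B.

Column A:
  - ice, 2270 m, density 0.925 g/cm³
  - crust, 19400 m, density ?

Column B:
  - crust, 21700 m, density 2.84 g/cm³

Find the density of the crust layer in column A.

Take the compensation level at the base of the deeper column (depth z_c below the surface of column A) and equate Σ ρ_i t_i down to z_c; mantle fills any gap and the z_c terms cancel.
Column A: 2270×0.925 + 19400×ρ + (z_c − 21670)×3.3
Column B: 2080×0 + 21700×2.84 + (z_c − 2080 − 21700)×3.3
The z_c×3.3 term appears on both sides and cancels. Collect the known terms of each column as K = Σ(ρt)_known − 3.3 × (depth of known layers): K_A = 2099.75 − 3.3×21670 = −69411.25; K_B = 61628 − 3.3×(2080 + 21700) = −16846.
Balance: K_A + 19400×ρ = K_B, so ρ = (K_B − K_A)/19400 = 52565.2/19400 = 2.71 g/cm³.

2.71 g/cm³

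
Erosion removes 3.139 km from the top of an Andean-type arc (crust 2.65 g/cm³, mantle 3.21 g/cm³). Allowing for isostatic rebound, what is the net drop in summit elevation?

Rebound u = e ρ_c/ρ_m = 3.139 km × 2.65/3.21 = 2.591 km.
Net surface drop = e − u = 3.139 km − 2.591 km = e (ρ_m − ρ_c)/ρ_m = 0.548 km.

0.548 km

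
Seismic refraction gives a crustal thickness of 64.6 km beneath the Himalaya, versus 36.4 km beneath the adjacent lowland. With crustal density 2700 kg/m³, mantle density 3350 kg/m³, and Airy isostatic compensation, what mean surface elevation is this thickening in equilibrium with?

Excess crust Δ = 64.6 km − 36.4 km = 28.2 km, split between elevation h and root r with h + r = Δ.
Airy balance ρ_c h = (ρ_m − ρ_c) r gives r = h ρ_c/(ρ_m − ρ_c), so h (1 + ρ_c/(ρ_m − ρ_c)) = Δ, i.e. h = Δ (ρ_m − ρ_c)/ρ_m.
h = 28.2 km × 650/3350 = 5.47 km.

5.47 km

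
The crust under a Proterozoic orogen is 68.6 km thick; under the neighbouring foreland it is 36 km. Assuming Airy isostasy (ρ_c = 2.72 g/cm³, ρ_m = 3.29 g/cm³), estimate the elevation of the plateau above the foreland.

Excess crust Δ = 68.6 km − 36 km = 32.6 km, split between elevation h and root r with h + r = Δ.
Airy balance ρ_c h = (ρ_m − ρ_c) r gives r = h ρ_c/(ρ_m − ρ_c), so h (1 + ρ_c/(ρ_m − ρ_c)) = Δ, i.e. h = Δ (ρ_m − ρ_c)/ρ_m.
h = 32.6 km × 0.57/3.29 = 5.65 km.

5.65 km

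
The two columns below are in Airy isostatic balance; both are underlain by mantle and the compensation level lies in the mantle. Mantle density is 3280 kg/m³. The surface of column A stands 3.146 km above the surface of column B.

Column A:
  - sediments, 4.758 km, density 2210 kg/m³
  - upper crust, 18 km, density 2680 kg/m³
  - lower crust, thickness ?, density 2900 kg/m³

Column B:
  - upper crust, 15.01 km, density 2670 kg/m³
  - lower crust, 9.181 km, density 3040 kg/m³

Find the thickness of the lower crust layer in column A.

15.2 km

Take the compensation level at the base of the deeper column (depth z_c below the surface of column A) and equate Σ ρ_i t_i down to z_c; mantle fills any gap and the z_c terms cancel.
Column A: 4.758×2210 + 18×2680 + x×2900 + (z_c − 22.758 − x)×3280
Column B: 3.146×0 + 15.01×2670 + 9.181×3040 + (z_c − 3.146 − 24.191)×3280
The z_c×3280 term appears on both sides and cancels. Collect the known terms of each column as K = Σ(ρt)_known − 3280 × (depth of known layers): K_A = 58755.18 − 3280×22.758 = −15891.06; K_B = 67986.94 − 3280×(3.146 + 24.191) = −21678.42.
Balance: K_A − x×(3280 − 2900) = K_B, so x = (K_A − K_B)/(3280 − 2900) = 5787.36/380 = 15.2 km.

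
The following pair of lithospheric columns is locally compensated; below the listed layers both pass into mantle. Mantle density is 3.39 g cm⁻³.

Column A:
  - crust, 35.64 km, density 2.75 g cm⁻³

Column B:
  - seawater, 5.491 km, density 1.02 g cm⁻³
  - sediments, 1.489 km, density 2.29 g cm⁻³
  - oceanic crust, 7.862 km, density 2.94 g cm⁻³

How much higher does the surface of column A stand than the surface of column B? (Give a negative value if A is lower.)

For any compensation level in the mantle, the mantle terms cancel and isostasy reduces to e = (Σt_A − Σt_B) − (Σ(ρt)_A − Σ(ρt)_B) / ρ_m.
Σt_A = 35.64 km; Σt_B = 14.842 km; Σ(ρt)_A = 98.01; Σ(ρt)_B = 32.12491 (in km·g cm⁻³).
e = (35.64 − 14.842) − (98.01 − 32.12491) / 3.39 = 1.36 km.

1.36 km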